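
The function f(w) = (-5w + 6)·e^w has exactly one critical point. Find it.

1/5

f'(w) = (-5)·e^w + (-5w + 6)·1·e^w = (-5w + 1)·e^w. Since e^w > 0, the only critical point is w = 1/5.
f''(1/5) has the same sign as -5 < 0, so this is a local maximum.
f(1/5) = (5)·e^(1/5) ≈ 6.1070.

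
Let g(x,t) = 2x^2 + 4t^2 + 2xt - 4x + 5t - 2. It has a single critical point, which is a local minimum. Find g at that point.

∂g/∂x = 4x + 2t - 4 = 0 and ∂g/∂t = 2x + 8t + 5 = 0, so (x, t) = (3/2, -1).
The Hessian has g_{xx} = 4, g_{tt} = 8, g_{xt} = 2, giving D = 28 > 0 with g_{xx} > 0, so the point is a local minimum.
g(3/2, -1) = -15/2.

-15/2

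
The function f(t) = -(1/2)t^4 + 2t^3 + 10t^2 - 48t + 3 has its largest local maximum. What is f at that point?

f'(t) = -2t^3 + 6t^2 + 20t - 48. Setting f'(t) = 0 gives t ∈ {-3, 2, 4}.
Since f''(t) = -6t^2 + 12t + 20, we get f''(-3) = -70 < 0 ⇒ local maximum; f''(2) = 20 > 0 ⇒ local minimum; f''(4) = -28 < 0 ⇒ local maximum.
The largest local maximum is f(-3) = 285/2.

285/2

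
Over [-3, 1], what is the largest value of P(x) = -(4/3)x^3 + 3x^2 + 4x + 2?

53

The derivative is -4x^2 + 6x + 4, whose only zero in [-3, 1] is x = -1/2.
Evaluating at the critical points and endpoints: P(-3) = 53, P(-1/2) = 11/12, P(1) = 23/3.
The maximum over the interval is 53, attained at x = -3.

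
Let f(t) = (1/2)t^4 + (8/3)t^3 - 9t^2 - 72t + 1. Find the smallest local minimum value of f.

-367/2

f'(t) = 2t^3 + 8t^2 - 18t - 72. Setting f'(t) = 0 gives t ∈ {-4, -3, 3}.
Since f''(t) = 6t^2 + 16t - 18, we get f''(-4) = 14 > 0 ⇒ local minimum; f''(-3) = -12 < 0 ⇒ local maximum; f''(3) = 84 > 0 ⇒ local minimum.
Thus f has its smallest local minimum at t = 3, with value -367/2.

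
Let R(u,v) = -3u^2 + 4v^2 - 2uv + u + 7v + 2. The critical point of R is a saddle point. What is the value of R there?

∂R/∂u = -6u - 2v + 1 = 0 and ∂R/∂v = -2u + 8v + 7 = 0, so (u, v) = (11/26, -10/13).
The Hessian has R_{uu} = -6, R_{vv} = 8, R_{uv} = -2, giving D = -52 < 0, so the point is a saddle point.
R(11/26, -10/13) = -25/52.

-25/52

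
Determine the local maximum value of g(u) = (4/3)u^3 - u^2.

0

g'(u) = 4u^2 - 2u. Setting g'(u) = 0 gives u ∈ {0, 1/2}.
g''(u) = 8u - 2. g''(0) = -2 < 0 ⇒ local maximum; g''(1/2) = 2 > 0 ⇒ local minimum.
Thus g has its local maximum at u = 0, with value 0.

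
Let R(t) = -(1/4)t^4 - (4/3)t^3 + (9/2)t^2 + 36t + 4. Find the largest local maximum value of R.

R'(t) = -t^3 - 4t^2 + 9t + 36. Setting R'(t) = 0 gives t ∈ {-4, -3, 3}.
R''(t) = -3t^2 - 8t + 9. R''(-4) = -7 < 0 ⇒ local maximum; R''(-3) = 6 > 0 ⇒ local minimum; R''(3) = -42 < 0 ⇒ local maximum.
The largest local maximum is R(3) = 385/4.

385/4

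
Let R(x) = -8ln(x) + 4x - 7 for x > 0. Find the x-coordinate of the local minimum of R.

R'(x) = -8/x + 4 = 0 gives x = 2.
R''(x) = 8/x², which is positive for x > 0, so this is a local minimum.
R(2) = -8·ln(2) + 8 - 7 ≈ -4.5452.

2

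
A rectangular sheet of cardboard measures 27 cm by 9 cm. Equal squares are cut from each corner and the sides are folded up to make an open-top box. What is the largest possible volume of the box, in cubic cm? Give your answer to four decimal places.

With cut size x, the volume is V(x) = x(27 − 2x)(9 − 2x) for 0 < x < 4.5.
V'(x) = 12x^2 − 144x + 243. Setting V'(x) = 0 gives x ≈ 2.0314 (the root in (0, 4.5)).
V''(x) = 24x − 144 is negative there, so this is the maximum; V ≈ 230.0470.

230.0470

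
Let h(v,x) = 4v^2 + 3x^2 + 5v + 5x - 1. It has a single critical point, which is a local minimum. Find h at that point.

-223/48

∂h/∂v = 8v + 5 = 0 and ∂h/∂x = 6x + 5 = 0, so (v, x) = (-5/8, -5/6).
The Hessian has h_{vv} = 8, h_{xx} = 6, h_{vx} = 0, giving D = 48 > 0 with h_{vv} > 0, so the point is a local minimum.
h(-5/8, -5/6) = -223/48.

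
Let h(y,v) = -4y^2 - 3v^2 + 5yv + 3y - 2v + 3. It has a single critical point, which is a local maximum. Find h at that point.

∂h/∂y = -8y + 5v + 3 = 0 and ∂h/∂v = 5y - 6v - 2 = 0, so (y, v) = (8/23, -1/23).
The Hessian has h_{yy} = -8, h_{vv} = -6, h_{yv} = 5, giving D = 23 > 0 with h_{yy} < 0, so the point is a local maximum.
h(8/23, -1/23) = 82/23.

82/23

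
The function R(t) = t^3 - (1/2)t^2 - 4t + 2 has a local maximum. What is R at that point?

9/2

R'(t) = 3t^2 - t - 4 = 0 at t = -1, 4/3.
Since R''(t) = 6t - 1, we get R''(-1) = -7 < 0 ⇒ local maximum; R''(4/3) = 7 > 0 ⇒ local minimum.
Thus R has its local maximum at t = -1, with value 9/2.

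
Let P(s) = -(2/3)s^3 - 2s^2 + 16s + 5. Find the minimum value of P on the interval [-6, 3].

P'(s) = -2s^2 - 4s + 16, which vanishes at s = -4 and s = 2.
Compare values at every candidate in [-6, 3]: P(-6) = -19; P(-4) = -145/3; P(2) = 71/3; P(3) = 17.
Hence the absolute minimum is -145/3 at s = -4.

-145/3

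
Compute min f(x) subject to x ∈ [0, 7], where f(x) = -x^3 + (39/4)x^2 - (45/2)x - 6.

The derivative is -3x^2 + (39/2)x - 45/2, which vanishes at x = 3/2 and x = 5.
Compare values at every candidate in [0, 7]: f(0) = -6; f(3/2) = -339/16; f(5) = 1/4; f(7) = -115/4.
The minimum over the interval is -115/4, attained at x = 7.

-115/4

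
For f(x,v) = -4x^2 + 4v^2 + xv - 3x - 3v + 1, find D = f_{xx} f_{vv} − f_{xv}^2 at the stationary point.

∂f/∂x = -8x + v - 3 = 0 and ∂f/∂v = x + 8v - 3 = 0, so (x, v) = (-21/65, 27/65).
The Hessian has f_{xx} = -8, f_{vv} = 8, f_{xv} = 1, giving D = -65 < 0, so the point is a saddle point.
D = (-8)·(8) − (1)^2 = -65.

-65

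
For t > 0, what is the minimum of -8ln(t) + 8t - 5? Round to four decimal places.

3.0000

h'(t) = -8/t + 8 = 0 gives t = 1.
h''(t) = 8/t², which is positive for t > 0, so this is a local minimum.
h(1) = -8·ln(1) + 8 - 5 ≈ 3.0000.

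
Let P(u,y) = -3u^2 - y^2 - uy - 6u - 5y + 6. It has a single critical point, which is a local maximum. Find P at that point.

∂P/∂u = -6u - y - 6 = 0 and ∂P/∂y = -u - 2y - 5 = 0, so (u, y) = (-7/11, -24/11).
The Hessian has P_{uu} = -6, P_{yy} = -2, P_{uy} = -1, giving D = 11 > 0 with P_{uu} < 0, so the point is a local maximum.
P(-7/11, -24/11) = 147/11.

147/11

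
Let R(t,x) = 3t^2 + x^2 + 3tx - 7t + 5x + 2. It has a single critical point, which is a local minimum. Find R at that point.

-223/3

∂R/∂t = 6t + 3x - 7 = 0 and ∂R/∂x = 3t + 2x + 5 = 0, so (t, x) = (29/3, -17).
The Hessian has R_{tt} = 6, R_{xx} = 2, R_{tx} = 3, giving D = 3 > 0 with R_{tt} > 0, so the point is a local minimum.
R(29/3, -17) = -223/3.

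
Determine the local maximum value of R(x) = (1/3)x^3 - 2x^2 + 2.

2

R'(x) = x^2 - 4x = 0 at x = 0, 4.
R''(x) = 2x - 4. R''(0) = -4 < 0 ⇒ local maximum; R''(4) = 4 > 0 ⇒ local minimum.
The local maximum is R(0) = 2.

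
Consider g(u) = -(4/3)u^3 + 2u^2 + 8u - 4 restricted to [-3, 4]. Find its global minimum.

The derivative is -4u^2 + 4u + 8, which vanishes at u = -1 and u = 2.
Candidates: g(-3) = 26,  g(-1) = -26/3,  g(2) = 28/3,  g(4) = -76/3.
Hence the absolute minimum is -76/3 at u = 4.

-76/3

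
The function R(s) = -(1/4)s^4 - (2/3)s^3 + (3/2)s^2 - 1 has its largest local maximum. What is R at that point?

41/4

R'(s) = -s^3 - 2s^2 + 3s = 0 at s = -3, 0, 1.
R''(s) = -3s^2 - 4s + 3. R''(-3) = -12 < 0 ⇒ local maximum; R''(0) = 3 > 0 ⇒ local minimum; R''(1) = -4 < 0 ⇒ local maximum.
Thus R has its largest local maximum at s = -3, with value 41/4.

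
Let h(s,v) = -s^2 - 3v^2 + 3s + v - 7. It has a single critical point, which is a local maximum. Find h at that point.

∂h/∂s = -2s + 3 = 0 and ∂h/∂v = -6v + 1 = 0, so (s, v) = (3/2, 1/6).
The Hessian has h_{ss} = -2, h_{vv} = -6, h_{sv} = 0, giving D = 12 > 0 with h_{ss} < 0, so the point is a local maximum.
h(3/2, 1/6) = -14/3.

-14/3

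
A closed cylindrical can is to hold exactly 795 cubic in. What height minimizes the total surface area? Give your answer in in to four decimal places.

With radius r and height h, πr²h = 795 so h = 795/(πr²), and S(r) = 2πr² + 2πrh = 2πr² + 2·795/r.
S'(r) = 4πr − 2·795/r² = 0 ⇒ r³ = 795/(2π), so r ≈ 5.0203 and h = 2r ≈ 10.0406.
S''(r) = 4π + 4·795/r³ > 0, so this is the minimum; S ≈ 475.0718.

10.0406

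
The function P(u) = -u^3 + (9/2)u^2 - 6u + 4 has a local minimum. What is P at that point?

P'(u) = -3u^2 + 9u - 6 = 0 at u = 1, 2.
Since P''(u) = -6u + 9, we get P''(1) = 3 > 0 ⇒ local minimum; P''(2) = -3 < 0 ⇒ local maximum.
So the local minimum value is P(1) = 3/2.

3/2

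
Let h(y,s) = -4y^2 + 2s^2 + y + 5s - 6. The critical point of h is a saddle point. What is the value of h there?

-145/16

∂h/∂y = -8y + 1 = 0 and ∂h/∂s = 4s + 5 = 0, so (y, s) = (1/8, -5/4).
The Hessian has h_{yy} = -8, h_{ss} = 4, h_{ys} = 0, giving D = -32 < 0, so the point is a saddle point.
h(1/8, -5/4) = -145/16.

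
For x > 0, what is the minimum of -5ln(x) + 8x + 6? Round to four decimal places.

h'(x) = -5/x + 8 = 0 gives x = 5/8.
h''(x) = 5/x², which is positive for x > 0, so this is a local minimum.
h(5/8) = -5·ln(5/8) + 5 + 6 ≈ 13.3500.

13.3500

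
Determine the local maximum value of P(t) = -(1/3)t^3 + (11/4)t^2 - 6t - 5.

-19/3

Critical points: P'(t) = -t^2 + (11/2)t - 6 vanishes at t = 3/2, 4.
Since P''(t) = -2t + 11/2, we get P''(3/2) = 5/2 > 0 ⇒ local minimum; P''(4) = -5/2 < 0 ⇒ local maximum.
The local maximum is P(4) = -19/3.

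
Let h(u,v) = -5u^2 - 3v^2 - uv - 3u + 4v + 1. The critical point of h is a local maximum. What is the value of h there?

178/59

∂h/∂u = -10u - v - 3 = 0 and ∂h/∂v = -u - 6v + 4 = 0, so (u, v) = (-22/59, 43/59).
The Hessian has h_{uu} = -10, h_{vv} = -6, h_{uv} = -1, giving D = 59 > 0 with h_{uu} < 0, so the point is a local maximum.
h(-22/59, 43/59) = 178/59.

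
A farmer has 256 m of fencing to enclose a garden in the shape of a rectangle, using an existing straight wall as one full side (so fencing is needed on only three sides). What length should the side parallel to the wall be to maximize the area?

128

Let the sides perpendicular to the wall have length x and the parallel side y, so 2x + y = 256 and the area is A = xy = x(256 − 2x).
A'(x) = 256 − 4x = 0 gives x = 64, and A''(x) = −4 < 0 confirms a maximum.
Then y = 256 − 2·64 = 128 and A = 8192.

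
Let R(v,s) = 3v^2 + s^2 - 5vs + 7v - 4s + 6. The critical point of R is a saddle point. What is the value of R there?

35/13

∂R/∂v = 6v - 5s + 7 = 0 and ∂R/∂s = -5v + 2s - 4 = 0, so (v, s) = (-6/13, 11/13).
The Hessian has R_{vv} = 6, R_{ss} = 2, R_{vs} = -5, giving D = -13 < 0, so the point is a saddle point.
R(-6/13, 11/13) = 35/13.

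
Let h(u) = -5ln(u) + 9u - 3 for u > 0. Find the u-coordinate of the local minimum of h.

5/9

h'(u) = -5/u + 9 = 0 gives u = 5/9.
h''(u) = 5/u², which is positive for u > 0, so this is a local minimum.
h(5/9) = -5·ln(5/9) + 5 - 3 ≈ 4.9389.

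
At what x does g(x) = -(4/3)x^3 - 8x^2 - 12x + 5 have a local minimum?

-3

g'(x) = -4x^2 - 16x - 12. Setting g'(x) = 0 gives x ∈ {-3, -1}.
Second-derivative test with g''(x) = -8x - 16: g''(-3) = 8 > 0 ⇒ local minimum; g''(-1) = -8 < 0 ⇒ local maximum.
The local minimum is g(-3) = 5.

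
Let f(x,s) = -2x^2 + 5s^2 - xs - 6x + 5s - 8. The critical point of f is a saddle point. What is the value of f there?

∂f/∂x = -4x - s - 6 = 0 and ∂f/∂s = -x + 10s + 5 = 0, so (x, s) = (-55/41, -26/41).
The Hessian has f_{xx} = -4, f_{ss} = 10, f_{xs} = -1, giving D = -41 < 0, so the point is a saddle point.
f(-55/41, -26/41) = -228/41.

-228/41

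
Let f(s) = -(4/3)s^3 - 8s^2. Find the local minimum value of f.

f'(s) = -4s^2 - 16s = 0 at s = -4, 0.
Since f''(s) = -8s - 16, we get f''(-4) = 16 > 0 ⇒ local minimum; f''(0) = -16 < 0 ⇒ local maximum.
The local minimum is f(-4) = -128/3.

-128/3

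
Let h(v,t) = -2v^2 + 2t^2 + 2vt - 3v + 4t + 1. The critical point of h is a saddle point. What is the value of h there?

∂h/∂v = -4v + 2t - 3 = 0 and ∂h/∂t = 2v + 4t + 4 = 0, so (v, t) = (-1, -1/2).
The Hessian has h_{vv} = -4, h_{tt} = 4, h_{vt} = 2, giving D = -20 < 0, so the point is a saddle point.
h(-1, -1/2) = 3/2.

3/2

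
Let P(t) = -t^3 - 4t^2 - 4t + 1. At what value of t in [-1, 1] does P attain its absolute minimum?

Differentiating, P'(t) = -3t^2 - 8t - 4; whose only zero in [-1, 1] is t = -2/3.
Candidates: P(-1) = 2, P(-2/3) = 59/27, P(1) = -8.
So the minimum is P(1) = -8.

1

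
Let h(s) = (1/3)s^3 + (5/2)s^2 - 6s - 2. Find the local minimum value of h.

h'(s) = s^2 + 5s - 6 = 0 at s = -6, 1.
Second-derivative test with h''(s) = 2s + 5: h''(-6) = -7 < 0 ⇒ local maximum; h''(1) = 7 > 0 ⇒ local minimum.
So the local minimum value is h(1) = -31/6.

-31/6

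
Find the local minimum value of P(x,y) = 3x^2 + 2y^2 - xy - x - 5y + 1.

-59/23

∂P/∂x = 6x - y - 1 = 0 and ∂P/∂y = -x + 4y - 5 = 0, so (x, y) = (9/23, 31/23).
The Hessian has P_{xx} = 6, P_{yy} = 4, P_{xy} = -1, giving D = 23 > 0 with P_{xx} > 0, so the point is a local minimum.
P(9/23, 31/23) = -59/23.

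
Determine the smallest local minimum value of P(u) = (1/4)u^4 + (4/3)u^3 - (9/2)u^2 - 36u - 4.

-385/4

P'(u) = u^3 + 4u^2 - 9u - 36. Setting P'(u) = 0 gives u ∈ {-4, -3, 3}.
P''(u) = 3u^2 + 8u - 9. P''(-4) = 7 > 0 ⇒ local minimum; P''(-3) = -6 < 0 ⇒ local maximum; P''(3) = 42 > 0 ⇒ local minimum.
Thus P has its smallest local minimum at u = 3, with value -385/4.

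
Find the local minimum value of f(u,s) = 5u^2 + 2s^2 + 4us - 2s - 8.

∂f/∂u = 10u + 4s = 0 and ∂f/∂s = 4u + 4s - 2 = 0, so (u, s) = (-1/3, 5/6).
The Hessian has f_{uu} = 10, f_{ss} = 4, f_{us} = 4, giving D = 24 > 0 with f_{uu} > 0, so the point is a local minimum.
f(-1/3, 5/6) = -53/6.

-53/6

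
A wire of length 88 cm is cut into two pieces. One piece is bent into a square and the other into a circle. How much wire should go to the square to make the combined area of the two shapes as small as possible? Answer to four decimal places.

49.2887

Let x be the length used for the square. Square side x/4; circle radius (88−x)/(2π).
A(x) = (x/4)² + π·((88−x)/(2π))² = x²/16 + (88−x)²/(4π) for 0 ≤ x ≤ 88. A'(x) = x/8 − (88−x)/(2π) = 0 gives x = 4·88/(π+4) ≈ 49.2887.
A'' = 1/8 + 1/(2π) > 0, so this gives the minimum combined area; x ≈ 49.2887 cm to the square.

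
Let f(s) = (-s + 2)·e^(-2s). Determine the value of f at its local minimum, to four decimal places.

By the product rule, f'(s) = (2s - 5)·e^(-2s). Since e^(-2s) > 0, the only critical point is s = 5/2.
f''(5/2) has the same sign as 2 > 0, so this is a local minimum.
f(5/2) = (-1/2)·e^(-5) ≈ -0.0034.

-0.0034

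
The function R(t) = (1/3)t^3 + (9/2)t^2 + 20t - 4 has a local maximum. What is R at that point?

R'(t) = t^2 + 9t + 20. Setting R'(t) = 0 gives t ∈ {-5, -4}.
R''(t) = 2t + 9. R''(-5) = -1 < 0 ⇒ local maximum; R''(-4) = 1 > 0 ⇒ local minimum.
The local maximum is R(-5) = -199/6.

-199/6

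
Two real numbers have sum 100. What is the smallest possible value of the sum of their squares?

With a + b = 100, a^2 + b^2 = a^2 + (100 − a)^2.
The derivative 2a − 2(100 − a) = 4a − 200 vanishes at a = 50; second derivative 4 > 0, a minimum.
The minimum is 2·(50)^2 = 5000.

5000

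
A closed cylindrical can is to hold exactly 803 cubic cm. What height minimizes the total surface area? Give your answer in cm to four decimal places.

With radius r and height h, πr²h = 803 so h = 803/(πr²), and S(r) = 2πr² + 2πrh = 2πr² + 2·803/r.
S'(r) = 4πr − 2·803/r² = 0 ⇒ r³ = 803/(2π), so r ≈ 5.0371 and h = 2r ≈ 10.0742.
S''(r) = 4π + 4·803/r³ > 0, so this is the minimum; S ≈ 478.2536.

10.0742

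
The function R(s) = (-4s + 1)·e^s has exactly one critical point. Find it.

Differentiating with the product rule gives R'(s) = (-4s - 3)·e^s. Since e^s > 0, the only critical point is s = -3/4.
R''(-3/4) has the same sign as -4 < 0, so this is a local maximum.
R(-3/4) = (4)·e^(-3/4) ≈ 1.8895.

-3/4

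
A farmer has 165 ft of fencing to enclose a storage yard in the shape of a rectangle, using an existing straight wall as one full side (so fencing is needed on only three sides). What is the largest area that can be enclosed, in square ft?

Let the sides perpendicular to the wall have length x and the parallel side y, so 2x + y = 165 and the area is A = xy = x(165 − 2x).
A'(x) = 165 − 4x = 0 gives x = 165/4, and A''(x) = −4 < 0 confirms a maximum.
Then y = 165 − 2·165/4 = 165/2 and A = 27225/8.

27225/8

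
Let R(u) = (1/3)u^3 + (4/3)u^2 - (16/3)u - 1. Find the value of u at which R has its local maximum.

-4

Critical points: R'(u) = u^2 + (8/3)u - 16/3 vanishes at u = -4, 4/3.
R''(u) = 2u + 8/3. R''(-4) = -16/3 < 0 ⇒ local maximum; R''(4/3) = 16/3 > 0 ⇒ local minimum.
Thus R has its local maximum at u = -4, with value 61/3.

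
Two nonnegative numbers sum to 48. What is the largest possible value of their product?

576

With x + y = 48, the product is P(x) = x(48 − x).
P'(x) = 48 − 2x = 0 gives x = 24; P'' = −2 < 0, so this is the maximum.
P = 24·24 = 576.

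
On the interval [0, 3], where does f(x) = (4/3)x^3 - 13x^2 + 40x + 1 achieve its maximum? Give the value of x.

5/2

The derivative is 4x^2 - 26x + 40, whose only zero in [0, 3] is x = 5/2.
Candidates: f(0) = 1; f(5/2) = 487/12; f(3) = 40.
So the maximum is f(5/2) = 487/12.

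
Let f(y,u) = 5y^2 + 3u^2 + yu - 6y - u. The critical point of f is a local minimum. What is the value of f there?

∂f/∂y = 10y + u - 6 = 0 and ∂f/∂u = y + 6u - 1 = 0, so (y, u) = (35/59, 4/59).
The Hessian has f_{yy} = 10, f_{uu} = 6, f_{yu} = 1, giving D = 59 > 0 with f_{yy} > 0, so the point is a local minimum.
f(35/59, 4/59) = -107/59.

-107/59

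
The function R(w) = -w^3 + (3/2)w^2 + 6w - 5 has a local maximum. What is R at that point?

5

R'(w) = -3w^2 + 3w + 6. Setting R'(w) = 0 gives w ∈ {-1, 2}.
R''(w) = -6w + 3. R''(-1) = 9 > 0 ⇒ local minimum; R''(2) = -9 < 0 ⇒ local maximum.
So the local maximum value is R(2) = 5.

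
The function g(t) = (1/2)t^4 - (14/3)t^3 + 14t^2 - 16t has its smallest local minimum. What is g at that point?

-32/3

g'(t) = 2t^3 - 14t^2 + 28t - 16 = 0 at t = 1, 2, 4.
Since g''(t) = 6t^2 - 28t + 28, we get g''(1) = 6 > 0 ⇒ local minimum; g''(2) = -4 < 0 ⇒ local maximum; g''(4) = 12 > 0 ⇒ local minimum.
Thus g has its smallest local minimum at t = 4, with value -32/3.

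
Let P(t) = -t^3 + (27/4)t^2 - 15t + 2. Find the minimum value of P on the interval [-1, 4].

-14

Differentiating, P'(t) = -3t^2 + (27/2)t - 15; which vanishes at t = 2 and t = 5/2.
Evaluating at the critical points and endpoints: P(-1) = 99/4,  P(2) = -9,  P(5/2) = -143/16,  P(4) = -14.
So the minimum is P(4) = -14.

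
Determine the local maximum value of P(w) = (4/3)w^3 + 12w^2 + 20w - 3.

P'(w) = 4w^2 + 24w + 20. Setting P'(w) = 0 gives w ∈ {-5, -1}.
P''(w) = 8w + 24. P''(-5) = -16 < 0 ⇒ local maximum; P''(-1) = 16 > 0 ⇒ local minimum.
So the local maximum value is P(-5) = 91/3.

91/3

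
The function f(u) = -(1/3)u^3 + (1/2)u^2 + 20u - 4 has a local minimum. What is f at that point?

Critical points: f'(u) = -u^2 + u + 20 vanishes at u = -4, 5.
Second-derivative test with f''(u) = -2u + 1: f''(-4) = 9 > 0 ⇒ local minimum; f''(5) = -9 < 0 ⇒ local maximum.
The local minimum is f(-4) = -164/3.

-164/3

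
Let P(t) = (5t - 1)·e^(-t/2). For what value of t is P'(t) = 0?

Differentiating with the product rule gives P'(t) = (-(5/2)t + 11/2)·e^(-t/2). Since e^(-t/2) > 0, the only critical point is t = 11/5.
P''(11/5) has the same sign as -5/2 < 0, so this is a local maximum.
P(11/5) = (10)·e^(-11/10) ≈ 3.3287.

11/5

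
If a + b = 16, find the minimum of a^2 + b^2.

With a + b = 16, a^2 + b^2 = a^2 + (16 − a)^2.
The derivative 2a − 2(16 − a) = 4a − 32 vanishes at a = 8; second derivative 4 > 0, a minimum.
The minimum is 2·(8)^2 = 128.

128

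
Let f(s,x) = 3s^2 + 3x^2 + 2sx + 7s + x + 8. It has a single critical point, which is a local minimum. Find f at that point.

15/4

∂f/∂s = 6s + 2x + 7 = 0 and ∂f/∂x = 2s + 6x + 1 = 0, so (s, x) = (-5/4, 1/4).
The Hessian has f_{ss} = 6, f_{xx} = 6, f_{sx} = 2, giving D = 32 > 0 with f_{ss} > 0, so the point is a local minimum.
f(-5/4, 1/4) = 15/4.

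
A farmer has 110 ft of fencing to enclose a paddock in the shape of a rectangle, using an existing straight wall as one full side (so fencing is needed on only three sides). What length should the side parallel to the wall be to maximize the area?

Let the sides perpendicular to the wall have length x and the parallel side y, so 2x + y = 110 and the area is A = xy = x(110 − 2x).
A'(x) = 110 − 4x = 0 gives x = 55/2, and A''(x) = −4 < 0 confirms a maximum.
Then y = 110 − 2·55/2 = 55 and A = 3025/2.

55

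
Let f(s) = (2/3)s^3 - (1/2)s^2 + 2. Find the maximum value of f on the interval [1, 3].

The derivative is 2s^2 - s, which has no zeros in [1, 3].
Compare values at every candidate in [1, 3]: f(1) = 13/6, f(3) = 31/2.
Hence the absolute maximum is 31/2 at s = 3.

31/2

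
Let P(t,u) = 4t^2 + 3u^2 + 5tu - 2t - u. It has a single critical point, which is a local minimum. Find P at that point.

∂P/∂t = 8t + 5u - 2 = 0 and ∂P/∂u = 5t + 6u - 1 = 0, so (t, u) = (7/23, -2/23).
The Hessian has P_{tt} = 8, P_{uu} = 6, P_{tu} = 5, giving D = 23 > 0 with P_{tt} > 0, so the point is a local minimum.
P(7/23, -2/23) = -6/23.

-6/23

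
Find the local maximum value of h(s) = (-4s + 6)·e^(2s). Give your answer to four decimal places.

14.7781

h'(s) = (-4)·e^(2s) + (-4s + 6)·2·e^(2s) = (-8s + 8)·e^(2s). Since e^(2s) > 0, the only critical point is s = 1.
h''(1) has the same sign as -8 < 0, so this is a local maximum.
h(1) = (2)·e^(2) ≈ 14.7781.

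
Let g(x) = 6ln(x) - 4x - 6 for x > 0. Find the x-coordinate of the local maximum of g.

g'(x) = 6/x − 4 = 0 gives x = 3/2.
g''(x) = -6/x², which is negative for x > 0, so this is a local maximum.
g(3/2) = 6·ln(3/2) - 6 - 6 ≈ -9.5672.

3/2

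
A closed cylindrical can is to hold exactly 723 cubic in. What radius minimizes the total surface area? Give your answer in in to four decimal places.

4.8639

With radius r and height h, πr²h = 723 so h = 723/(πr²), and S(r) = 2πr² + 2πrh = 2πr² + 2·723/r.
S'(r) = 4πr − 2·723/r² = 0 ⇒ r³ = 723/(2π), so r ≈ 4.8639 and h = 2r ≈ 9.7278.
S''(r) = 4π + 4·723/r³ > 0, so this is the minimum; S ≈ 445.9369.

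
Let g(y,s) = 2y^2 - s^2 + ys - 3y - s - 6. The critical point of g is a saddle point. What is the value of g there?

-64/9

∂g/∂y = 4y + s - 3 = 0 and ∂g/∂s = y - 2s - 1 = 0, so (y, s) = (7/9, -1/9).
The Hessian has g_{yy} = 4, g_{ss} = -2, g_{ys} = 1, giving D = -9 < 0, so the point is a saddle point.
g(7/9, -1/9) = -64/9.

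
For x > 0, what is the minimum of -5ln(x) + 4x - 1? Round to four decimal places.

h'(x) = -5/x + 4 = 0 gives x = 5/4.
h''(x) = 5/x², which is positive for x > 0, so this is a local minimum.
h(5/4) = -5·ln(5/4) + 5 - 1 ≈ 2.8843.

2.8843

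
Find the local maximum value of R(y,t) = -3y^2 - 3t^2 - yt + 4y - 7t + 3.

∂R/∂y = -6y - t + 4 = 0 and ∂R/∂t = -y - 6t - 7 = 0, so (y, t) = (31/35, -46/35).
The Hessian has R_{yy} = -6, R_{tt} = -6, R_{yt} = -1, giving D = 35 > 0 with R_{yy} < 0, so the point is a local maximum.
R(31/35, -46/35) = 328/35.

328/35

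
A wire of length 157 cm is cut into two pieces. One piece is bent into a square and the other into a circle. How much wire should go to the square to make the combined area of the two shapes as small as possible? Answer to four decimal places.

87.9356

Let x be the length used for the square. Square side x/4; circle radius (157−x)/(2π).
A(x) = (x/4)² + π·((157−x)/(2π))² = x²/16 + (157−x)²/(4π) for 0 ≤ x ≤ 157. A'(x) = x/8 − (157−x)/(2π) = 0 gives x = 4·157/(π+4) ≈ 87.9356.
A'' = 1/8 + 1/(2π) > 0, so this gives the minimum combined area; x ≈ 87.9356 cm to the square.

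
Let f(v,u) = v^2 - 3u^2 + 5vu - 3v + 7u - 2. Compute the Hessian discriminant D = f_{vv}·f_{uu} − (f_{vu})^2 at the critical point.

-37

∂f/∂v = 2v + 5u - 3 = 0 and ∂f/∂u = 5v - 6u + 7 = 0, so (v, u) = (-17/37, 29/37).
The Hessian has f_{vv} = 2, f_{uu} = -6, f_{vu} = 5, giving D = -37 < 0, so the point is a saddle point.
D = (2)·(-6) − (5)^2 = -37.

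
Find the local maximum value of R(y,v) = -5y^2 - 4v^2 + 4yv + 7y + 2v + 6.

∂R/∂y = -10y + 4v + 7 = 0 and ∂R/∂v = 4y - 8v + 2 = 0, so (y, v) = (1, 3/4).
The Hessian has R_{yy} = -10, R_{vv} = -8, R_{yv} = 4, giving D = 64 > 0 with R_{yy} < 0, so the point is a local maximum.
R(1, 3/4) = 41/4.

41/4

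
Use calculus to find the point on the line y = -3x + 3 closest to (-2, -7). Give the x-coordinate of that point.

Minimize D(x)^2 = (x + 2)^2 + (-3x + 10)^2.
d/dx[D^2] = 2(x + 2) + 2·(-3)·(-3x + 10) = 0 ⇒ x = 14/5.
Then y = -27/5 and the distance is √(128/5) ≈ 5.0596.

14/5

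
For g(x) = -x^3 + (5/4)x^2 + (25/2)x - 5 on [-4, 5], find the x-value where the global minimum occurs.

5

g'(x) = -3x^2 + (5/2)x + 25/2, which vanishes at x = -5/3 and x = 5/2.
Candidates: g(-4) = 29, g(-5/3) = -1915/108, g(5/2) = 295/16, g(5) = -145/4.
So the minimum is g(5) = -145/4.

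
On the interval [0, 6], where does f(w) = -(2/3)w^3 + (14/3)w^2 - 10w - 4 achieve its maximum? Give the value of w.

0

Differentiating, f'(w) = -2w^2 + (28/3)w - 10; which vanishes at w = 5/3 and w = 3.
Evaluating at the critical points and endpoints: f(0) = -4; f(5/3) = -874/81; f(3) = -10; f(6) = -40.
The maximum over the interval is -4, attained at w = 0.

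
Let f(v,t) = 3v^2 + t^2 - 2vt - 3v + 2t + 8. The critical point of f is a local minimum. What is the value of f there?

∂f/∂v = 6v - 2t - 3 = 0 and ∂f/∂t = -2v + 2t + 2 = 0, so (v, t) = (1/4, -3/4).
The Hessian has f_{vv} = 6, f_{tt} = 2, f_{vt} = -2, giving D = 8 > 0 with f_{vv} > 0, so the point is a local minimum.
f(1/4, -3/4) = 55/8.

55/8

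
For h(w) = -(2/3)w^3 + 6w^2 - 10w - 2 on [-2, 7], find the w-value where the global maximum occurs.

-2

Differentiating, h'(w) = -2w^2 + 12w - 10; which vanishes at w = 1 and w = 5.
Compare values at every candidate in [-2, 7]: h(-2) = 142/3, h(1) = -20/3, h(5) = 44/3, h(7) = -20/3.
So the maximum is h(-2) = 142/3.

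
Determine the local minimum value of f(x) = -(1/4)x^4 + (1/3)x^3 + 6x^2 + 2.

f'(x) = -x^3 + x^2 + 12x = 0 at x = -3, 0, 4.
Second-derivative test with f''(x) = -3x^2 + 2x + 12: f''(-3) = -21 < 0 ⇒ local maximum; f''(0) = 12 > 0 ⇒ local minimum; f''(4) = -28 < 0 ⇒ local maximum.
So the local minimum value is f(0) = 2.

2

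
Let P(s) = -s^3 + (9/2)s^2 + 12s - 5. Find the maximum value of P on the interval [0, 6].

P'(s) = -3s^2 + 9s + 12, whose only zero in [0, 6] is s = 4.
Compare values at every candidate in [0, 6]: P(0) = -5,  P(4) = 51,  P(6) = 13.
The maximum over the interval is 51, attained at s = 4.

51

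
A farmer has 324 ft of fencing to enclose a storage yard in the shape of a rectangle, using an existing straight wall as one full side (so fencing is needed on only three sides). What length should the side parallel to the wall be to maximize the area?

Let the sides perpendicular to the wall have length x and the parallel side y, so 2x + y = 324 and the area is A = xy = x(324 − 2x).
A'(x) = 324 − 4x = 0 gives x = 81, and A''(x) = −4 < 0 confirms a maximum.
Then y = 324 − 2·81 = 162 and A = 13122.

162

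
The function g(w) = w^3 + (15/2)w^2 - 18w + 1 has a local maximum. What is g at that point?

163

g'(w) = 3w^2 + 15w - 18 = 0 at w = -6, 1.
Since g''(w) = 6w + 15, we get g''(-6) = -21 < 0 ⇒ local maximum; g''(1) = 21 > 0 ⇒ local minimum.
The local maximum is g(-6) = 163.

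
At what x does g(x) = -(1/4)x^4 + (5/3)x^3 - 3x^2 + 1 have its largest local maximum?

0

g'(x) = -x^3 + 5x^2 - 6x. Setting g'(x) = 0 gives x ∈ {0, 2, 3}.
Second-derivative test with g''(x) = -3x^2 + 10x - 6: g''(0) = -6 < 0 ⇒ local maximum; g''(2) = 2 > 0 ⇒ local minimum; g''(3) = -3 < 0 ⇒ local maximum.
Thus g has its largest local maximum at x = 0, with value 1.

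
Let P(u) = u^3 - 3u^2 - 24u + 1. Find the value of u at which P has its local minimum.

4

P'(u) = 3u^2 - 6u - 24 = 0 at u = -2, 4.
Second-derivative test with P''(u) = 6u - 6: P''(-2) = -18 < 0 ⇒ local maximum; P''(4) = 18 > 0 ⇒ local minimum.
The local minimum is P(4) = -79.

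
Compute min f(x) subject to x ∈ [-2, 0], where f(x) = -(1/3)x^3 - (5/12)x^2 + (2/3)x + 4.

256/81

The derivative is -x^2 - (5/6)x + 2/3, whose only zero in [-2, 0] is x = -4/3.
Compare values at every candidate in [-2, 0]: f(-2) = 11/3, f(-4/3) = 256/81, f(0) = 4.
Hence the absolute minimum is 256/81 at x = -4/3.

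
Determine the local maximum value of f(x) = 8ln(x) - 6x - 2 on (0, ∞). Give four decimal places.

f'(x) = 8/x − 6 = 0 gives x = 4/3.
f''(x) = -8/x², which is negative for x > 0, so this is a local maximum.
f(4/3) = 8·ln(4/3) - 8 - 2 ≈ -7.6985.

-7.6985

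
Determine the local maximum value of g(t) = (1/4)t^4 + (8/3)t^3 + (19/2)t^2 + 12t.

-9/4

Critical points: g'(t) = t^3 + 8t^2 + 19t + 12 vanishes at t = -4, -3, -1.
g''(t) = 3t^2 + 16t + 19. g''(-4) = 3 > 0 ⇒ local minimum; g''(-3) = -2 < 0 ⇒ local maximum; g''(-1) = 6 > 0 ⇒ local minimum.
The local maximum is g(-3) = -9/4.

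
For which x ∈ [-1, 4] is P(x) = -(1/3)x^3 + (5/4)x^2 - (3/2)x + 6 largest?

-1

P'(x) = -x^2 + (5/2)x - 3/2, which vanishes at x = 1 and x = 3/2.
Candidates: P(-1) = 109/12; P(1) = 65/12; P(3/2) = 87/16; P(4) = -4/3.
The maximum over the interval is 109/12, attained at x = -1.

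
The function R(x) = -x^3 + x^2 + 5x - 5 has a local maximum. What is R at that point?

40/27

Critical points: R'(x) = -3x^2 + 2x + 5 vanishes at x = -1, 5/3.
Since R''(x) = -6x + 2, we get R''(-1) = 8 > 0 ⇒ local minimum; R''(5/3) = -8 < 0 ⇒ local maximum.
Thus R has its local maximum at x = 5/3, with value 40/27.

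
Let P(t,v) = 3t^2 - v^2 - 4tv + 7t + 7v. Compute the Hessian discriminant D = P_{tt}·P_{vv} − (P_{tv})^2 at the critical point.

∂P/∂t = 6t - 4v + 7 = 0 and ∂P/∂v = -4t - 2v + 7 = 0, so (t, v) = (1/2, 5/2).
The Hessian has P_{tt} = 6, P_{vv} = -2, P_{tv} = -4, giving D = -28 < 0, so the point is a saddle point.
D = (6)·(-2) − (-4)^2 = -28.

-28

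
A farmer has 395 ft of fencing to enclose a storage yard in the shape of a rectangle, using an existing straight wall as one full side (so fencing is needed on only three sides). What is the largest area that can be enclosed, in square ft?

Let the sides perpendicular to the wall have length x and the parallel side y, so 2x + y = 395 and the area is A = xy = x(395 − 2x).
A'(x) = 395 − 4x = 0 gives x = 395/4, and A''(x) = −4 < 0 confirms a maximum.
Then y = 395 − 2·395/4 = 395/2 and A = 156025/8.

156025/8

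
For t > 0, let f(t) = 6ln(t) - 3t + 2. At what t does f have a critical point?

f'(t) = 6/t − 3 = 0 gives t = 2.
f''(t) = -6/t², which is negative for t > 0, so this is a local maximum.
f(2) = 6·ln(2) - 6 + 2 ≈ 0.1589.

2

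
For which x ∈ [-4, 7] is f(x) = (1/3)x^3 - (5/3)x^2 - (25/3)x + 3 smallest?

The derivative is x^2 - (10/3)x - 25/3, which vanishes at x = -5/3 and x = 5.
Evaluating at the critical points and endpoints: f(-4) = -35/3, f(-5/3) = 868/81, f(5) = -116/3, f(7) = -68/3.
The minimum over the interval is -116/3, attained at x = 5.

5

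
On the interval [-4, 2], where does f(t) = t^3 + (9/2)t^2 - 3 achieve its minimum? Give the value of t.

0

The derivative is 3t^2 + 9t, which vanishes at t = -3 and t = 0.
Evaluating at the critical points and endpoints: f(-4) = 5, f(-3) = 21/2, f(0) = -3, f(2) = 23.
The minimum over the interval is -3, attained at t = 0.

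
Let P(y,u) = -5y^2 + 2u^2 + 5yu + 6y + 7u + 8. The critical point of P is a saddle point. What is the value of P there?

137/65

∂P/∂y = -10y + 5u + 6 = 0 and ∂P/∂u = 5y + 4u + 7 = 0, so (y, u) = (-11/65, -20/13).
The Hessian has P_{yy} = -10, P_{uu} = 4, P_{yu} = 5, giving D = -65 < 0, so the point is a saddle point.
P(-11/65, -20/13) = 137/65.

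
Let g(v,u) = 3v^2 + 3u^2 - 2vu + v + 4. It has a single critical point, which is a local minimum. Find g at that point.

125/32

∂g/∂v = 6v - 2u + 1 = 0 and ∂g/∂u = -2v + 6u = 0, so (v, u) = (-3/16, -1/16).
The Hessian has g_{vv} = 6, g_{uu} = 6, g_{vu} = -2, giving D = 32 > 0 with g_{vv} > 0, so the point is a local minimum.
g(-3/16, -1/16) = 125/32.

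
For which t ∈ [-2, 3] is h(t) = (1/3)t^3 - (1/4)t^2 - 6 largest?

3

Differentiating, h'(t) = t^2 - (1/2)t; which vanishes at t = 0 and t = 1/2.
Candidates: h(-2) = -29/3, h(0) = -6, h(1/2) = -289/48, h(3) = 3/4.
The maximum over the interval is 3/4, attained at t = 3.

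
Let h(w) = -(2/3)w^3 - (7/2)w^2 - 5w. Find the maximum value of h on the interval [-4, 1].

20/3

h'(w) = -2w^2 - 7w - 5, which vanishes at w = -5/2 and w = -1.
Evaluating at the critical points and endpoints: h(-4) = 20/3; h(-5/2) = 25/24; h(-1) = 13/6; h(1) = -55/6.
The maximum over the interval is 20/3, attained at w = -4.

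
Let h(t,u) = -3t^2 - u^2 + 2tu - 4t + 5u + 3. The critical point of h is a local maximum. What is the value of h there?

∂h/∂t = -6t + 2u - 4 = 0 and ∂h/∂u = 2t - 2u + 5 = 0, so (t, u) = (1/4, 11/4).
The Hessian has h_{tt} = -6, h_{uu} = -2, h_{tu} = 2, giving D = 8 > 0 with h_{tt} < 0, so the point is a local maximum.
h(1/4, 11/4) = 75/8.

75/8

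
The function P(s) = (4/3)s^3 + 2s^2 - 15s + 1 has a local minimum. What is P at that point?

P'(s) = 4s^2 + 4s - 15 = 0 at s = -5/2, 3/2.
P''(s) = 8s + 4. P''(-5/2) = -16 < 0 ⇒ local maximum; P''(3/2) = 16 > 0 ⇒ local minimum.
So the local minimum value is P(3/2) = -25/2.

-25/2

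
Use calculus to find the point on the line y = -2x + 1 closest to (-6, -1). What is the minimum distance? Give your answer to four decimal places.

6.2610

Minimize D(x)^2 = (x + 6)^2 + (-2x + 2)^2.
d/dx[D^2] = 2(x + 6) + 2·(-2)·(-2x + 2) = 0 ⇒ x = -2/5.
Then y = 9/5 and the distance is √(196/5) ≈ 6.2610.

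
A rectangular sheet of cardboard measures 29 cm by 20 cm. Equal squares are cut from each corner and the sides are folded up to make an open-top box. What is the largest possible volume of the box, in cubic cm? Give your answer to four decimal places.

1008.7132

With cut size x, the volume is V(x) = x(29 − 2x)(20 − 2x) for 0 < x < 10.
V'(x) = 12x^2 − 196x + 580. Setting V'(x) = 0 gives x ≈ 3.8817 (the root in (0, 10)).
V''(x) = 24x − 196 is negative there, so this is the maximum; V ≈ 1008.7132.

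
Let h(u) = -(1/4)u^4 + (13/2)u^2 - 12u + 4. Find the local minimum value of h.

Critical points: h'(u) = -u^3 + 13u - 12 vanishes at u = -4, 1, 3.
Since h''(u) = -3u^2 + 13, we get h''(-4) = -35 < 0 ⇒ local maximum; h''(1) = 10 > 0 ⇒ local minimum; h''(3) = -14 < 0 ⇒ local maximum.
The local minimum is h(1) = -7/4.

-7/4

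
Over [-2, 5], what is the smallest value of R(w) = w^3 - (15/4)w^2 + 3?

-20

R'(w) = 3w^2 - (15/2)w, which vanishes at w = 0 and w = 5/2.
Compare values at every candidate in [-2, 5]: R(-2) = -20,  R(0) = 3,  R(5/2) = -77/16,  R(5) = 137/4.
Hence the absolute minimum is -20 at w = -2.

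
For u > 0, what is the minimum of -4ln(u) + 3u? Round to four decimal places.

2.8493

R'(u) = -4/u + 3 = 0 gives u = 4/3.
R''(u) = 4/u², which is positive for u > 0, so this is a local minimum.
R(4/3) = -4·ln(4/3) + 4 ≈ 2.8493.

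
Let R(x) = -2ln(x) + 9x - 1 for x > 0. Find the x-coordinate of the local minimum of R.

2/9

R'(x) = -2/x + 9 = 0 gives x = 2/9.
R''(x) = 2/x², which is positive for x > 0, so this is a local minimum.
R(2/9) = -2·ln(2/9) + 2 - 1 ≈ 4.0082.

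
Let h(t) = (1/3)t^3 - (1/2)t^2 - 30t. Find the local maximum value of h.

575/6

Critical points: h'(t) = t^2 - t - 30 vanishes at t = -5, 6.
Second-derivative test with h''(t) = 2t - 1: h''(-5) = -11 < 0 ⇒ local maximum; h''(6) = 11 > 0 ⇒ local minimum.
So the local maximum value is h(-5) = 575/6.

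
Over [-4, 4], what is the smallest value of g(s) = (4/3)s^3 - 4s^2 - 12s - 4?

The derivative is 4s^2 - 8s - 12, which vanishes at s = -1 and s = 3.
Compare values at every candidate in [-4, 4]: g(-4) = -316/3; g(-1) = 8/3; g(3) = -40; g(4) = -92/3.
Hence the absolute minimum is -316/3 at s = -4.

-316/3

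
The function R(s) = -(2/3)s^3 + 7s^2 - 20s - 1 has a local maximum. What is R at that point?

Critical points: R'(s) = -2s^2 + 14s - 20 vanishes at s = 2, 5.
R''(s) = -4s + 14. R''(2) = 6 > 0 ⇒ local minimum; R''(5) = -6 < 0 ⇒ local maximum.
So the local maximum value is R(5) = -28/3.

-28/3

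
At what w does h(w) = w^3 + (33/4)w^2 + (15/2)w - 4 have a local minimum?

-1/2

h'(w) = 3w^2 + (33/2)w + 15/2. Setting h'(w) = 0 gives w ∈ {-5, -1/2}.
Since h''(w) = 6w + 33/2, we get h''(-5) = -27/2 < 0 ⇒ local maximum; h''(-1/2) = 27/2 > 0 ⇒ local minimum.
So the local minimum value is h(-1/2) = -93/16.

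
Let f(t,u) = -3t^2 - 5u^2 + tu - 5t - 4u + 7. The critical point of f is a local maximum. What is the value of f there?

∂f/∂t = -6t + u - 5 = 0 and ∂f/∂u = t - 10u - 4 = 0, so (t, u) = (-54/59, -29/59).
The Hessian has f_{tt} = -6, f_{uu} = -10, f_{tu} = 1, giving D = 59 > 0 with f_{tt} < 0, so the point is a local maximum.
f(-54/59, -29/59) = 606/59.

606/59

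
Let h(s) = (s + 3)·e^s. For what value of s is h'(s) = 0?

-4

Differentiating with the product rule gives h'(s) = (s + 4)·e^s. Since e^s > 0, the only critical point is s = -4.
h''(-4) has the same sign as 1 > 0, so this is a local minimum.
h(-4) = (-1)·e^(-4) ≈ -0.0183.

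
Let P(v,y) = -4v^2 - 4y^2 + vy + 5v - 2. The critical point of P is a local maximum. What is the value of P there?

∂P/∂v = -8v + y + 5 = 0 and ∂P/∂y = v - 8y = 0, so (v, y) = (40/63, 5/63).
The Hessian has P_{vv} = -8, P_{yy} = -8, P_{vy} = 1, giving D = 63 > 0 with P_{vv} < 0, so the point is a local maximum.
P(40/63, 5/63) = -26/63.

-26/63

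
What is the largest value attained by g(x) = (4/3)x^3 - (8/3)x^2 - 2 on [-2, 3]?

g'(x) = 4x^2 - (16/3)x, which vanishes at x = 0 and x = 4/3.
Evaluating at the critical points and endpoints: g(-2) = -70/3; g(0) = -2; g(4/3) = -290/81; g(3) = 10.
Hence the absolute maximum is 10 at x = 3.

10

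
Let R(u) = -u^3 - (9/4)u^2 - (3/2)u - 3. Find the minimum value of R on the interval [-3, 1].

-31/4

Differentiating, R'(u) = -3u^2 - (9/2)u - 3/2; which vanishes at u = -1 and u = -1/2.
Compare values at every candidate in [-3, 1]: R(-3) = 33/4,  R(-1) = -11/4,  R(-1/2) = -43/16,  R(1) = -31/4.
The minimum over the interval is -31/4, attained at u = 1.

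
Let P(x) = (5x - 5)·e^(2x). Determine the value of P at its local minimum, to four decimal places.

-6.7957

Differentiating with the product rule gives P'(x) = (10x - 5)·e^(2x). Since e^(2x) > 0, the only critical point is x = 1/2.
P''(1/2) has the same sign as 10 > 0, so this is a local minimum.
P(1/2) = (-5/2)·e^(1) ≈ -6.7957.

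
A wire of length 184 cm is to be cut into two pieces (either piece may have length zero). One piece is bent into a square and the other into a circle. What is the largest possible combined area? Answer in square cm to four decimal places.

Let x be the length used for the square. Square side x/4; circle radius (184−x)/(2π).
A(x) = (x/4)² + π·((184−x)/(2π))² = x²/16 + (184−x)²/(4π) for 0 ≤ x ≤ 184. A'(x) = x/8 − (184−x)/(2π) = 0 gives x = 4·184/(π+4) ≈ 103.0582.
A'' > 0, so the interior critical point is a minimum; the maximum is at an endpoint. A(0) = 2694.1749 and A(184) = 2116.0000, so the largest area is 2694.1749.

2694.1749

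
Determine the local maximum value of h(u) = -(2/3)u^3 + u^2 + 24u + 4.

220/3

Critical points: h'(u) = -2u^2 + 2u + 24 vanishes at u = -3, 4.
Second-derivative test with h''(u) = -4u + 2: h''(-3) = 14 > 0 ⇒ local minimum; h''(4) = -14 < 0 ⇒ local maximum.
Thus h has its local maximum at u = 4, with value 220/3.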